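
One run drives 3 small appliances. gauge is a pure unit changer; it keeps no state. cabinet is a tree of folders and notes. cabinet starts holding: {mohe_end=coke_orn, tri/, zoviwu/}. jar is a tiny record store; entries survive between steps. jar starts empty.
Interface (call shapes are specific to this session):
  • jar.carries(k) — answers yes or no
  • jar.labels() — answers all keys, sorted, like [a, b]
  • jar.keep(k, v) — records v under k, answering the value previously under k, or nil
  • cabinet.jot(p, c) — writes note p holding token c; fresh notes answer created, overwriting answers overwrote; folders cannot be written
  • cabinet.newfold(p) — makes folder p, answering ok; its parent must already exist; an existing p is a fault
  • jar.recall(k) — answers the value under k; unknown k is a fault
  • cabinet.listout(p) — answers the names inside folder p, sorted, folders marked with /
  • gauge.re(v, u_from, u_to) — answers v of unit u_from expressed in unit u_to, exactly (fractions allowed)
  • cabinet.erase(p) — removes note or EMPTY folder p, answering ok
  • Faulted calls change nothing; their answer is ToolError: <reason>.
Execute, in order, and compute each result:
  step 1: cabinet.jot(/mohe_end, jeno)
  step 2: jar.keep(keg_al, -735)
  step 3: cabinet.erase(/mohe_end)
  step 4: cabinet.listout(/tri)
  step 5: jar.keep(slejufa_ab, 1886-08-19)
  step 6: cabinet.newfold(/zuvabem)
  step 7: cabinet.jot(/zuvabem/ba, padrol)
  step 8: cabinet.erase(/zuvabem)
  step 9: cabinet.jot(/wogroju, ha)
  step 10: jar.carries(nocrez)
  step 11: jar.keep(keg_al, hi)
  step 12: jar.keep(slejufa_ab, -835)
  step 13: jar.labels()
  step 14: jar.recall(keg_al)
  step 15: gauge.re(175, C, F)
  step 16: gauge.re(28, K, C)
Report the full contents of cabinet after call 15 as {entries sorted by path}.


Answer: {tri/, wogroju=ha, zoviwu/, zuvabem/, zuvabem/ba=padrol}

Derivation:
Act: cabinet.jot[p=/mohe_end; c=jeno]
Obs: overwrote
Act: jar.keep[k=keg_al; v=-735]
Obs: nil
Act: cabinet.erase[p=/mohe_end]
Obs: ok
Act: cabinet.listout[p=/tri]
Obs: []
Act: jar.keep[k=slejufa_ab; v=1886-08-19]
Obs: nil
Act: cabinet.newfold[p=/zuvabem]
Obs: ok
Act: cabinet.jot[p=/zuvabem/ba; c=padrol]
Obs: created
Act: cabinet.erase[p=/zuvabem]
Obs: ToolError: not empty
Act: cabinet.jot[p=/wogroju; c=ha]
Obs: created
Act: jar.carries[k=nocrez]
Obs: no
Act: jar.keep[k=keg_al; v=hi]
Obs: -735
Act: jar.keep[k=slejufa_ab; v=-835]
Obs: 1886-08-19
Act: jar.labels[]
Obs: [keg_al, slejufa_ab]
Act: jar.recall[k=keg_al]
Obs: hi
Act: gauge.re[v=175; u_from=C; u_to=F]
Obs: 347
Act: gauge.re[v=28; u_from=K; u_to=C]
Obs: -4903/20


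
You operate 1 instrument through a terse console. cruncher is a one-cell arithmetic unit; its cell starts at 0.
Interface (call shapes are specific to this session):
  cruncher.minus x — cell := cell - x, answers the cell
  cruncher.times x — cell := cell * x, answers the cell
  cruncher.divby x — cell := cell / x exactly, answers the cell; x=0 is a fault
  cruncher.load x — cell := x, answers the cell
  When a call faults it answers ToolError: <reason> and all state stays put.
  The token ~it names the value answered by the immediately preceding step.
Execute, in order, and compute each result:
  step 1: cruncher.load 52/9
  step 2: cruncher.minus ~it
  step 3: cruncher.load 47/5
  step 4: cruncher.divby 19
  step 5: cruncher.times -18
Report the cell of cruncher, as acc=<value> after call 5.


Answer: acc=-846/95

Derivation:
> cruncher.load x→52/9
= 52/9
> cruncher.minus x→~it
= 0
> cruncher.load x→47/5
= 47/5
> cruncher.divby x→19
= 47/95
> cruncher.times x→-18
= -846/95


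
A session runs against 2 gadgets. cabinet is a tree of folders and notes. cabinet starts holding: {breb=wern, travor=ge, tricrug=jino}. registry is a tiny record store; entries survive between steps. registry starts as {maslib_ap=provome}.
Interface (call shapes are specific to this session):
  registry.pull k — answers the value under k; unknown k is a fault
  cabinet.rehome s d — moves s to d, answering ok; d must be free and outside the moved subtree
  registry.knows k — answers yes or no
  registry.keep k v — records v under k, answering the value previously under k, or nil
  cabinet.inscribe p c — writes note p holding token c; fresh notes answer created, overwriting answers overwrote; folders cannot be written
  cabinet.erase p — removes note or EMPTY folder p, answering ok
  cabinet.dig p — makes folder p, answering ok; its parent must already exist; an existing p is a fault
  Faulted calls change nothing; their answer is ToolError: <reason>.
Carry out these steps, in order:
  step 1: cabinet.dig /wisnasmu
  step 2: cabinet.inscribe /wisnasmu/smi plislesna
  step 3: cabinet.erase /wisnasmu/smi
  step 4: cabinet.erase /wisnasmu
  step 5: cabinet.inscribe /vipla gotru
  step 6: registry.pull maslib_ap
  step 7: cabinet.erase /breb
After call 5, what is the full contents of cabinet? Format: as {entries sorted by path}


Answer: {breb=wern, travor=ge, tricrug=jino, vipla=gotru}

Derivation:
Invoking cabinet.dig passing p=/wisnasmu, yielding ok.
I try cabinet.inscribe passing p=/wisnasmu/smi, c=plislesna, → created.
Using cabinet.erase passing p=/wisnasmu/smi, → ok.
I invoke cabinet.erase passing p=/wisnasmu, and observe ok.
I call cabinet.inscribe passing p=/vipla, c=gotru, and get created.
Now I run registry.pull passing k=maslib_ap, — result: provome.
Using cabinet.erase passing p=/breb: ok.


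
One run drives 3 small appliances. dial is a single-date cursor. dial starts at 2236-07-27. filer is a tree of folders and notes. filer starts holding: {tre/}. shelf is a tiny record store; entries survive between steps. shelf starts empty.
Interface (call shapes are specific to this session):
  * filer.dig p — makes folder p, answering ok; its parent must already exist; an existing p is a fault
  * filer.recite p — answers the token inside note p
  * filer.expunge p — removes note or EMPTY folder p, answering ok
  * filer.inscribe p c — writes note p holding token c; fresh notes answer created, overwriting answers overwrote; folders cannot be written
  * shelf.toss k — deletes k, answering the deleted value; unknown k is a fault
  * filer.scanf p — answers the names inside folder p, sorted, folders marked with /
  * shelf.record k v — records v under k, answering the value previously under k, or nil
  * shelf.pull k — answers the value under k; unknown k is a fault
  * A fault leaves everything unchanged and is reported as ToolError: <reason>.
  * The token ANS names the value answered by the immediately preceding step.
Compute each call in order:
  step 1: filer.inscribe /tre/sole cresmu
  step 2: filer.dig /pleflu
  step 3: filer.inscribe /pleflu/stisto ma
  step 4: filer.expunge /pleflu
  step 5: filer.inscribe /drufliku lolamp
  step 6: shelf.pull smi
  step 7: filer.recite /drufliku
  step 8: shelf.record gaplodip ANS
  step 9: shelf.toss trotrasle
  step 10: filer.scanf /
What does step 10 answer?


% filer.inscribe(p: /tre/sole, c: cresmu) == created
% filer.dig(p: /pleflu) == ok
% filer.inscribe(p: /pleflu/stisto, c: ma) == created
% filer.expunge(p: /pleflu) == ToolError: not empty
% filer.inscribe(p: /drufliku, c: lolamp) == created
% shelf.pull(k: smi) == ToolError: no such key smi
% filer.recite(p: /drufliku) == lolamp
% shelf.record(k: gaplodip, v: ANS) == nil
% shelf.toss(k: trotrasle) == ToolError: no such key trotrasle
% filer.scanf(p: /) == [drufliku, pleflu/, tre/]

Answer: [drufliku, pleflu/, tre/]


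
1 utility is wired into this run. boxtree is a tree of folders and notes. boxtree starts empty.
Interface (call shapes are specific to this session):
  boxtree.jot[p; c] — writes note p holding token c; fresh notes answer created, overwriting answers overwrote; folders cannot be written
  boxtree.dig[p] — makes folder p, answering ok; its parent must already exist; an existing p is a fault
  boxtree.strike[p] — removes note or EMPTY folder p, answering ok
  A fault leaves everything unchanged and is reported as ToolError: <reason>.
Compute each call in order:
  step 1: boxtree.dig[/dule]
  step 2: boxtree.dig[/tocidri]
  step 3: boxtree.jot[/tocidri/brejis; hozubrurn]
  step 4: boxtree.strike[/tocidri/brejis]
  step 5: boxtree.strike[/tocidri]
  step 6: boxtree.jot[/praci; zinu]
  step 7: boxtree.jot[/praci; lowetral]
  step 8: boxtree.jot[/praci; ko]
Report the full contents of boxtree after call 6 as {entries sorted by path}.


~$ dig p=/dule
[out] ok
~$ dig p=/tocidri
[out] ok
~$ jot p=/tocidri/brejis c=hozubrurn
[out] created
~$ strike p=/tocidri/brejis
[out] ok
~$ strike p=/tocidri
[out] ok
~$ jot p=/praci c=zinu
[out] created
~$ jot p=/praci c=lowetral
[out] overwrote
~$ jot p=/praci c=ko
[out] overwrote

Answer: {dule/, praci=zinu}


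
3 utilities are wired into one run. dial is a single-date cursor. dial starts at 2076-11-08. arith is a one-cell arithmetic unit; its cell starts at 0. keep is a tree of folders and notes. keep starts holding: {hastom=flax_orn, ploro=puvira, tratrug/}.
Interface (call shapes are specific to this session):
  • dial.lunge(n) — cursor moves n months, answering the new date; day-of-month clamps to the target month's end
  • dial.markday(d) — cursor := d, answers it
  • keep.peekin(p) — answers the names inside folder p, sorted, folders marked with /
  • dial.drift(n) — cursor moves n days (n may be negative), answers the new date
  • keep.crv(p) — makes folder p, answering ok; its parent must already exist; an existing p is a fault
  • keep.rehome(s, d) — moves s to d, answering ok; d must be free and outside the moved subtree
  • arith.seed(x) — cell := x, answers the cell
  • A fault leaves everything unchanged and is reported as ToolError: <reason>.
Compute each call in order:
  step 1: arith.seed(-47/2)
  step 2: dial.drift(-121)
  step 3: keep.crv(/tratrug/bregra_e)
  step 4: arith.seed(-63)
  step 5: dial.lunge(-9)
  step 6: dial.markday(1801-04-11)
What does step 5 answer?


>> seed(x='-47/2')
<< -47/2
>> drift(n='-121')
<< 2076-07-10
>> crv(p='/tratrug/bregra_e')
<< ok
>> seed(x='-63')
<< -63
>> lunge(n='-9')
<< 2075-10-10
>> markday(d='1801-04-11')
<< 1801-04-11

Answer: 2075-10-10


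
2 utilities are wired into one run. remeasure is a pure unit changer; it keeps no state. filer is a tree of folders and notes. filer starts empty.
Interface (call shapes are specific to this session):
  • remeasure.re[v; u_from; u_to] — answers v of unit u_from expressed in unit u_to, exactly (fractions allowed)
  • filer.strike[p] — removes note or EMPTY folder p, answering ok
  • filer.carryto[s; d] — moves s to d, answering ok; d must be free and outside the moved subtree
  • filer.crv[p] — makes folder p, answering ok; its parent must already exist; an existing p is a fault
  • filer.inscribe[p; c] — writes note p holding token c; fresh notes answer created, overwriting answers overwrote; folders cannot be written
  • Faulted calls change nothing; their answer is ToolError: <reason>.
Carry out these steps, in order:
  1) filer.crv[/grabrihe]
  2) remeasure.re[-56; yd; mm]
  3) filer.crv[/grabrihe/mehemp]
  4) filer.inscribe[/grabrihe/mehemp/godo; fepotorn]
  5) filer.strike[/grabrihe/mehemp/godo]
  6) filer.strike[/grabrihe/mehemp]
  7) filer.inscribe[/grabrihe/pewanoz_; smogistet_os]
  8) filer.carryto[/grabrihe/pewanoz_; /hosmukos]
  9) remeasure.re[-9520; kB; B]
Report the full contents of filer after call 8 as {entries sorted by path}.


> crv p='/grabrihe'
:: ok
> re v='-56' u_from='yd' u_to='mm'
:: -256032/5
> crv p='/grabrihe/mehemp'
:: ok
> inscribe p='/grabrihe/mehemp/godo' c='fepotorn'
:: created
> strike p='/grabrihe/mehemp/godo'
:: ok
> strike p='/grabrihe/mehemp'
:: ok
> inscribe p='/grabrihe/pewanoz_' c='smogistet_os'
:: created
> carryto s='/grabrihe/pewanoz_' d='/hosmukos'
:: ok
> re v='-9520' u_from='kB' u_to='B'
:: -9520000

Answer: {grabrihe/, hosmukos=smogistet_os}


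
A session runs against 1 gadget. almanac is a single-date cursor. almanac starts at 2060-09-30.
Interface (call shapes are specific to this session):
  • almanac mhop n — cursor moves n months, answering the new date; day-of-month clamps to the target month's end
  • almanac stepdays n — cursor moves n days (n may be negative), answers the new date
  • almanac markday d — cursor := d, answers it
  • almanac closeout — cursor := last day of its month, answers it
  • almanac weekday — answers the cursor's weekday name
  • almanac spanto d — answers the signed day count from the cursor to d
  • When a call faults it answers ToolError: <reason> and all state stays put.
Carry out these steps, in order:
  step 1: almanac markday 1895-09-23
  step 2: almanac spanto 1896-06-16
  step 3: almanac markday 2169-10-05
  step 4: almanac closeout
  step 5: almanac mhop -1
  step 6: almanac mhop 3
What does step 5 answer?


Answer: 2169-09-30

Derivation:
-> almanac markday(d→1895-09-23)
<- 1895-09-23
-> almanac spanto(d→1896-06-16)
<- 267
-> almanac markday(d→2169-10-05)
<- 2169-10-05
-> almanac closeout()
<- 2169-10-31
-> almanac mhop(n→-1)
<- 2169-09-30
-> almanac mhop(n→3)
<- 2169-12-30


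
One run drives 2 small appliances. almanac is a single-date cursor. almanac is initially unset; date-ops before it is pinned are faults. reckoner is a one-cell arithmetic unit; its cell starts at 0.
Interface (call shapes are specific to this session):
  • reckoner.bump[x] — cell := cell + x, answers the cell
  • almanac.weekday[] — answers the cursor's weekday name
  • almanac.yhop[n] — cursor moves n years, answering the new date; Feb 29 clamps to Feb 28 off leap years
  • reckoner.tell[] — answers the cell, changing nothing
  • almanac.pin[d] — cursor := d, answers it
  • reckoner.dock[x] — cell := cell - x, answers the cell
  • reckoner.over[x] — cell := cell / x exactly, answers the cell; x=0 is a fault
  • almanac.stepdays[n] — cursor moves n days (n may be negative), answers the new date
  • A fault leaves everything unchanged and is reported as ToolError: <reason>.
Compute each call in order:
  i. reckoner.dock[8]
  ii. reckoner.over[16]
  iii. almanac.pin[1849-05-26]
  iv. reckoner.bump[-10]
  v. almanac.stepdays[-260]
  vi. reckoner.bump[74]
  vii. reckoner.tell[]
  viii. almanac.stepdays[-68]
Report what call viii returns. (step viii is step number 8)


Calling reckoner.dock using x='8', yielding -8.
Then reckoner.over using x='16', which returns -1/2.
Now I run almanac.pin using d='1849-05-26', giving 1849-05-26.
Then reckoner.bump using x='-10', — result: -21/2.
I invoke almanac.stepdays using n='-260', and get 1848-09-08.
Now I run reckoner.bump using x='74', which returns 127/2.
Then reckoner.tell(), — result: 127/2.
I invoke almanac.stepdays using n='-68', and see 1848-07-02.

Answer: 1848-07-02


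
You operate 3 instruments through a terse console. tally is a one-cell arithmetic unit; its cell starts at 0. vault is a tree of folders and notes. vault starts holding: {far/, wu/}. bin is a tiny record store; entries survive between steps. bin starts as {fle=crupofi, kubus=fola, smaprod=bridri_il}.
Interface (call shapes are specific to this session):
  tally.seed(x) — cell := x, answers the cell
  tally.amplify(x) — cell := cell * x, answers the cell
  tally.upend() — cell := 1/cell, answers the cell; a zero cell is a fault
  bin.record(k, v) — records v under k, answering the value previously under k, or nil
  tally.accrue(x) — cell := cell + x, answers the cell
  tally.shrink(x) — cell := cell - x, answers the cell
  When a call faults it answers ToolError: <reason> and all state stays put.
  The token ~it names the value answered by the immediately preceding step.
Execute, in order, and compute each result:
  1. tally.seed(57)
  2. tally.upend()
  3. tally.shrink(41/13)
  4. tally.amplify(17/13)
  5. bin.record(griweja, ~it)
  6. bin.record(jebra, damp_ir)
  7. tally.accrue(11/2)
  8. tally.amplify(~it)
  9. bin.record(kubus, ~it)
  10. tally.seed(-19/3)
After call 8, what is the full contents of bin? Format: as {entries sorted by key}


==> tally.seed(x=57)
<== 57
==> tally.upend()
<== 1/57
==> tally.shrink(x=41/13)
<== -2324/741
==> tally.amplify(x=17/13)
<== -39508/9633
==> bin.record(k=griweja, v=~it)
<== nil
==> bin.record(k=jebra, v=damp_ir)
<== nil
==> tally.accrue(x=11/2)
<== 26947/19266
==> tally.amplify(x=~it)
<== 726140809/371178756
==> bin.record(k=kubus, v=~it)
<== fola
==> tally.seed(x=-19/3)
<== -19/3

Answer: {fle=crupofi, griweja=-39508/9633, jebra=damp_ir, kubus=fola, smaprod=bridri_il}


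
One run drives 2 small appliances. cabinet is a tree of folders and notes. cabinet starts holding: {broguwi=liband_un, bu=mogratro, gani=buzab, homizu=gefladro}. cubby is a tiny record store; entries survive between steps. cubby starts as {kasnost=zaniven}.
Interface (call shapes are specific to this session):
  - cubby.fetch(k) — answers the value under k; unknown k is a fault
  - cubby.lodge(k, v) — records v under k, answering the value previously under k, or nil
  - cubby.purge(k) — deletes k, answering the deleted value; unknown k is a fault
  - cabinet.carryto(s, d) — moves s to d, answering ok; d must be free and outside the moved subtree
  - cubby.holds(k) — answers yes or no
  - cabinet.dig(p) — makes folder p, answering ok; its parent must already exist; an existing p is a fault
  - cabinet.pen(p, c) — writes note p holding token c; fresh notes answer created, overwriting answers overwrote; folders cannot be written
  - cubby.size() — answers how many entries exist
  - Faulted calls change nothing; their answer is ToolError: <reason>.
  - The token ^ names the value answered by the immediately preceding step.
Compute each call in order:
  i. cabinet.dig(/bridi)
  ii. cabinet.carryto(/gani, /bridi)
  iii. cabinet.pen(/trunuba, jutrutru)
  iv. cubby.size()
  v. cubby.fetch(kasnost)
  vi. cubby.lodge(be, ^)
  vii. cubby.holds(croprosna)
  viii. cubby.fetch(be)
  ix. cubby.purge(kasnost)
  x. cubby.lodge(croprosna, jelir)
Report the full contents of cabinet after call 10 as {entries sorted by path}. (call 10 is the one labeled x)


% dig(p→/bridi) == ok
% carryto(s→/gani, d→/bridi) == ToolError: exists
% pen(p→/trunuba, c→jutrutru) == created
% size() == 1
% fetch(k→kasnost) == zaniven
% lodge(k→be, v→^) == nil
% holds(k→croprosna) == no
% fetch(k→be) == zaniven
% purge(k→kasnost) == zaniven
% lodge(k→croprosna, v→jelir) == nil

Answer: {bridi/, broguwi=liband_un, bu=mogratro, gani=buzab, homizu=gefladro, trunuba=jutrutru}


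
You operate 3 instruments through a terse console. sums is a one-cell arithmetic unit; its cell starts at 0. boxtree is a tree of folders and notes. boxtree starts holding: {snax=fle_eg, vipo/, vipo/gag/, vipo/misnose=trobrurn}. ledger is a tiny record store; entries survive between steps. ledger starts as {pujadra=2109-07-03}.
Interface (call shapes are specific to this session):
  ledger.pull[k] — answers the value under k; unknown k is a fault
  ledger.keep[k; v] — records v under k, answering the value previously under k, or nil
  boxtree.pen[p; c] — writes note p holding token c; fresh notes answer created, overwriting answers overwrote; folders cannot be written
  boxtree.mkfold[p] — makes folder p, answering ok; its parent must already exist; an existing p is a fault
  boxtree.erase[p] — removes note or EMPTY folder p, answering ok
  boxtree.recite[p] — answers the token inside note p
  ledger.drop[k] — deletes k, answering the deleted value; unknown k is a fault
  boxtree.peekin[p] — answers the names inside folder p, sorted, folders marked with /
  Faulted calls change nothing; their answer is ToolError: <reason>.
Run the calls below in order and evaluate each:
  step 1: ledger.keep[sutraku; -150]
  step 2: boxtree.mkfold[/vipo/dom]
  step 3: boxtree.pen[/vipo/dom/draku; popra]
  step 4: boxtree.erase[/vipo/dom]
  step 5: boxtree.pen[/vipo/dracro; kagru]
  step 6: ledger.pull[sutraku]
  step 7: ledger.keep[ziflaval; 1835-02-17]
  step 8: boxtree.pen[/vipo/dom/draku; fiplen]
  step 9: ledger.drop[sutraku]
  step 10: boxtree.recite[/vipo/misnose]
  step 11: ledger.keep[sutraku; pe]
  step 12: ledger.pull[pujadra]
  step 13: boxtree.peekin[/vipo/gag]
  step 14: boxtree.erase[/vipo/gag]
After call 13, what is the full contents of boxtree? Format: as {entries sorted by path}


# 1. ledger.keep(k=sutraku, v=-150) ~> nil
# 2. boxtree.mkfold(p=/vipo/dom) ~> ok
# 3. boxtree.pen(p=/vipo/dom/draku, c=popra) ~> created
# 4. boxtree.erase(p=/vipo/dom) ~> ToolError: not empty
# 5. boxtree.pen(p=/vipo/dracro, c=kagru) ~> created
# 6. ledger.pull(k=sutraku) ~> -150
# 7. ledger.keep(k=ziflaval, v=1835-02-17) ~> nil
# 8. boxtree.pen(p=/vipo/dom/draku, c=fiplen) ~> overwrote
# 9. ledger.drop(k=sutraku) ~> -150
# 10. boxtree.recite(p=/vipo/misnose) ~> trobrurn
# 11. ledger.keep(k=sutraku, v=pe) ~> nil
# 12. ledger.pull(k=pujadra) ~> 2109-07-03
# 13. boxtree.peekin(p=/vipo/gag) ~> []
# 14. boxtree.erase(p=/vipo/gag) ~> ok

Answer: {snax=fle_eg, vipo/, vipo/dom/, vipo/dom/draku=fiplen, vipo/dracro=kagru, vipo/gag/, vipo/misnose=trobrurn}


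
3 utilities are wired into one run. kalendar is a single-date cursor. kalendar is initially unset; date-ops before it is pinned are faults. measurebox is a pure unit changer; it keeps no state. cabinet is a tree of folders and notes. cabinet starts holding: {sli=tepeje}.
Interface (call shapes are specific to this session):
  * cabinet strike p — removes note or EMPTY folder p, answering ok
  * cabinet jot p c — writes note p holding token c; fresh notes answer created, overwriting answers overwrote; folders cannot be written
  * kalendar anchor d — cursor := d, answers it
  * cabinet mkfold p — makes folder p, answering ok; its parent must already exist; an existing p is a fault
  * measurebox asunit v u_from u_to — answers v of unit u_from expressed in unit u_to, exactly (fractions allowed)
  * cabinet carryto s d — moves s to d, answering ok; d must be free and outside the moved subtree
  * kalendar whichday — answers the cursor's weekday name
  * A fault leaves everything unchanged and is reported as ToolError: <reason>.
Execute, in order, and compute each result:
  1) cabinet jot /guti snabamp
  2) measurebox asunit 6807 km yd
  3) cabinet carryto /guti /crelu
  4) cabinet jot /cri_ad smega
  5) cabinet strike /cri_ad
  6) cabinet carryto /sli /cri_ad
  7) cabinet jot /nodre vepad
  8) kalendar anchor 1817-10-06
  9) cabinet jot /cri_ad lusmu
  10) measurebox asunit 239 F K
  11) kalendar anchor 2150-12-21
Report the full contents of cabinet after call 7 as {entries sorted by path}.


Answer: {crelu=snabamp, cri_ad=tepeje, nodre=vepad}

Derivation:
! 1. cabinet jot(p='/guti', c='snabamp') => created
! 2. measurebox asunit(v='6807', u_from='km', u_to='yd') => 2836250000/381
! 3. cabinet carryto(s='/guti', d='/crelu') => ok
! 4. cabinet jot(p='/cri_ad', c='smega') => created
! 5. cabinet strike(p='/cri_ad') => ok
! 6. cabinet carryto(s='/sli', d='/cri_ad') => ok
! 7. cabinet jot(p='/nodre', c='vepad') => created
! 8. kalendar anchor(d='1817-10-06') => 1817-10-06
! 9. cabinet jot(p='/cri_ad', c='lusmu') => overwrote
! 10. measurebox asunit(v='239', u_from='F', u_to='K') => 7763/20
! 11. kalendar anchor(d='2150-12-21') => 2150-12-21


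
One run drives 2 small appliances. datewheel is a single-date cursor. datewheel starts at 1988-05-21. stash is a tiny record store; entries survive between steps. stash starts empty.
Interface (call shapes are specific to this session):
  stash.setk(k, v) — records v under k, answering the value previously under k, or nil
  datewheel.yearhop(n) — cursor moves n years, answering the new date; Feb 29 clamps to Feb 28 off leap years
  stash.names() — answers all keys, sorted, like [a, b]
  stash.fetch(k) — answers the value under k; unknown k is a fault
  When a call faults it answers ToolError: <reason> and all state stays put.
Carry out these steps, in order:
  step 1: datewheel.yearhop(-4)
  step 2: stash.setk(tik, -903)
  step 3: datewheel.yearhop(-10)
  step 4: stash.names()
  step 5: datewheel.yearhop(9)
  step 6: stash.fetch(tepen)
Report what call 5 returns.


==> datewheel.yearhop(n='-4')
<== 1984-05-21
==> stash.setk(k='tik', v='-903')
<== nil
==> datewheel.yearhop(n='-10')
<== 1974-05-21
==> stash.names()
<== [tik]
==> datewheel.yearhop(n='9')
<== 1983-05-21
==> stash.fetch(k='tepen')
<== ToolError: no such key tepen

Answer: 1983-05-21


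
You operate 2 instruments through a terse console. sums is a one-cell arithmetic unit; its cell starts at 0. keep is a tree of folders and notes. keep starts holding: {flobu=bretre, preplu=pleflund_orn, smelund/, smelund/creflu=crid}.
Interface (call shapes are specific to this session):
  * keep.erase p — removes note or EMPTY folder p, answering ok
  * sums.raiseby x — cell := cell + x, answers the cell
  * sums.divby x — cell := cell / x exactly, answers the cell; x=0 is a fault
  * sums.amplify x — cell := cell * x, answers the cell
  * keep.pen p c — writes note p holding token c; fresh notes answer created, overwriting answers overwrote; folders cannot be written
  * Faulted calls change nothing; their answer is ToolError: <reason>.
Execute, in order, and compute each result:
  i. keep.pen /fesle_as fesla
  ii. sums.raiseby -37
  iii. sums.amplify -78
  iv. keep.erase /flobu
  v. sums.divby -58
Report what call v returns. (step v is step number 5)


Answer: -1443/29

Derivation:
% keep.pen p=/fesle_as c=fesla
  created
% sums.raiseby x=-37
  -37
% sums.amplify x=-78
  2886
% keep.erase p=/flobu
  ok
% sums.divby x=-58
  -1443/29


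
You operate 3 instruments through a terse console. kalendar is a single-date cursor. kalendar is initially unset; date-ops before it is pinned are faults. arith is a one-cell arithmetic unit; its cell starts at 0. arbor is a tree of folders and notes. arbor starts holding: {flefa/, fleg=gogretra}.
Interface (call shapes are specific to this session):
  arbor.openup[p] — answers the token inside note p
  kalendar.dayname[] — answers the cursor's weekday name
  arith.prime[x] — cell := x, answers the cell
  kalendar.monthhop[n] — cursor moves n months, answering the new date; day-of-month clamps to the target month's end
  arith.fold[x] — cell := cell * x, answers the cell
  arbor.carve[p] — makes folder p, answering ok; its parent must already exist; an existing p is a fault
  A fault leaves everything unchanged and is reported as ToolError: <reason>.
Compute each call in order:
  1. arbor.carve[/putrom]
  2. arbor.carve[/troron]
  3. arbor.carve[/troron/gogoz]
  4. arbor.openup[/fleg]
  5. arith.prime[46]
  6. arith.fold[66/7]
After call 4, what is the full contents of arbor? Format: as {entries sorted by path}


→ arbor.carve(p→/putrom)
← ok
→ arbor.carve(p→/troron)
← ok
→ arbor.carve(p→/troron/gogoz)
← ok
→ arbor.openup(p→/fleg)
← gogretra
→ arith.prime(x→46)
← 46
→ arith.fold(x→66/7)
← 3036/7

Answer: {flefa/, fleg=gogretra, putrom/, troron/, troron/gogoz/}


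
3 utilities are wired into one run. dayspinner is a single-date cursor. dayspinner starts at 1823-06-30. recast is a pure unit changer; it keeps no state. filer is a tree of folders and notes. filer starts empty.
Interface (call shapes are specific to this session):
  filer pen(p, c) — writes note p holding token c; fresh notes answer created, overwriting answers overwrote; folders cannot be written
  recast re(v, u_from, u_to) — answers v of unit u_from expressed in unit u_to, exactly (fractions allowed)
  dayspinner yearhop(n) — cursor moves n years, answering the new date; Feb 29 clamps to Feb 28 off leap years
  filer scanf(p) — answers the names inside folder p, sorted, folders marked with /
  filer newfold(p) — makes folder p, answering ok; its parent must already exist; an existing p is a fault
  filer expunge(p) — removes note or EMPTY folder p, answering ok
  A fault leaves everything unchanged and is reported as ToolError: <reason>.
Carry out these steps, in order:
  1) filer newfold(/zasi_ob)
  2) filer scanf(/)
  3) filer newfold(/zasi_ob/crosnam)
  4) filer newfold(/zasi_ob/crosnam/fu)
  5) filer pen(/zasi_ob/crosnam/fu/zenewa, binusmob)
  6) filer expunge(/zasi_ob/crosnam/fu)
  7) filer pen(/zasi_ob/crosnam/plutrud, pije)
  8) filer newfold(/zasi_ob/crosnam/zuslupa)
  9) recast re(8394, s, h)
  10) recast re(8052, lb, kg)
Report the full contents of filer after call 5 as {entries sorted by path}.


Answer: {zasi_ob/, zasi_ob/crosnam/, zasi_ob/crosnam/fu/, zasi_ob/crosnam/fu/zenewa=binusmob}

Derivation:
Step: filer newfold[p: /zasi_ob]
Result: ok
Step: filer scanf[p: /]
Result: [zasi_ob/]
Step: filer newfold[p: /zasi_ob/crosnam]
Result: ok
Step: filer newfold[p: /zasi_ob/crosnam/fu]
Result: ok
Step: filer pen[p: /zasi_ob/crosnam/fu/zenewa; c: binusmob]
Result: created
Step: filer expunge[p: /zasi_ob/crosnam/fu]
Result: ToolError: not empty
Step: filer pen[p: /zasi_ob/crosnam/plutrud; c: pije]
Result: created
Step: filer newfold[p: /zasi_ob/crosnam/zuslupa]
Result: ok
Step: recast re[v: 8394; u_from: s; u_to: h]
Result: 1399/600
Step: recast re[v: 8052; u_from: lb; u_to: kg]
Result: 91308144081/25000000


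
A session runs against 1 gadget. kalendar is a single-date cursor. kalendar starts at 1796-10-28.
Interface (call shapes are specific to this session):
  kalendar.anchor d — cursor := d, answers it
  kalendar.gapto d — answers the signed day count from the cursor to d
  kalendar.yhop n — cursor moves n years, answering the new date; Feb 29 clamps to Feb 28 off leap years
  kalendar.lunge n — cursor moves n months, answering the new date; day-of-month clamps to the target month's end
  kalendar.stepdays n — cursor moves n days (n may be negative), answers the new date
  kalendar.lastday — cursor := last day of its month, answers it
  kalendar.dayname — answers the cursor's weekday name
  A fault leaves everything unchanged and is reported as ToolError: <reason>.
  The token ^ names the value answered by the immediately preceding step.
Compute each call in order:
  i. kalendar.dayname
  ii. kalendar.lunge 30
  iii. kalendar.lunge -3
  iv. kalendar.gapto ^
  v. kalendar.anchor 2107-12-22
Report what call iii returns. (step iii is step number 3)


·→ kalendar.dayname()
·← Friday
·→ kalendar.lunge(n='30')
·← 1799-04-28
·→ kalendar.lunge(n='-3')
·← 1799-01-28
·→ kalendar.gapto(d='^')
·← 0
·→ kalendar.anchor(d='2107-12-22')
·← 2107-12-22

Answer: 1799-01-28


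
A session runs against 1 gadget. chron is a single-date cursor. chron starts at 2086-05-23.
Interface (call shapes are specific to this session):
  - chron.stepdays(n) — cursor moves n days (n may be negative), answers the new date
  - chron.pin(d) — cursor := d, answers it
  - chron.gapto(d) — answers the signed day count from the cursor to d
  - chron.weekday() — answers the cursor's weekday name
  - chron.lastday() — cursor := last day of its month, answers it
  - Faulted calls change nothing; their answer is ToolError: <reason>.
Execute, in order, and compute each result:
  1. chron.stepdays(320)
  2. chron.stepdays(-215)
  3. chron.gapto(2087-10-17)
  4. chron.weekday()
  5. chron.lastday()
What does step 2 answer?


Answer: 2086-09-05

Derivation:
CALL stepdays[n='320']
RET  2087-04-08
CALL stepdays[n='-215']
RET  2086-09-05
CALL gapto[d='2087-10-17']
RET  407
CALL weekday[]
RET  Thursday
CALL lastday[]
RET  2086-09-30


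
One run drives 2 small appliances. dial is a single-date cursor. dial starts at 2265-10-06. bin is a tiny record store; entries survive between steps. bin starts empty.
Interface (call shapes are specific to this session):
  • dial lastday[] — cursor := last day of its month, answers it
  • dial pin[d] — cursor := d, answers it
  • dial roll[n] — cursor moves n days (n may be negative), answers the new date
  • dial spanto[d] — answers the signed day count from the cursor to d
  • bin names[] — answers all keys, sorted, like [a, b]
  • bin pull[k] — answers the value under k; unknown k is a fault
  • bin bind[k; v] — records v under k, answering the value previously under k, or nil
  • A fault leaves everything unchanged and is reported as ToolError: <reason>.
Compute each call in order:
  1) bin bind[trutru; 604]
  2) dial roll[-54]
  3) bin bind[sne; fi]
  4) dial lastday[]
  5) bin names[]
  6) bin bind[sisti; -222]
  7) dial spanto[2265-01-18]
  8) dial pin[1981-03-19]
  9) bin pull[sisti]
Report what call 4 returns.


Answer: 2265-08-31

Derivation:
>> bin bind(trutru, 604)
<< nil
>> dial roll(-54)
<< 2265-08-13
>> bin bind(sne, fi)
<< nil
>> dial lastday()
<< 2265-08-31
>> bin names()
<< [sne, trutru]
>> bin bind(sisti, -222)
<< nil
>> dial spanto(2265-01-18)
<< -225
>> dial pin(1981-03-19)
<< 1981-03-19
>> bin pull(sisti)
<< -222


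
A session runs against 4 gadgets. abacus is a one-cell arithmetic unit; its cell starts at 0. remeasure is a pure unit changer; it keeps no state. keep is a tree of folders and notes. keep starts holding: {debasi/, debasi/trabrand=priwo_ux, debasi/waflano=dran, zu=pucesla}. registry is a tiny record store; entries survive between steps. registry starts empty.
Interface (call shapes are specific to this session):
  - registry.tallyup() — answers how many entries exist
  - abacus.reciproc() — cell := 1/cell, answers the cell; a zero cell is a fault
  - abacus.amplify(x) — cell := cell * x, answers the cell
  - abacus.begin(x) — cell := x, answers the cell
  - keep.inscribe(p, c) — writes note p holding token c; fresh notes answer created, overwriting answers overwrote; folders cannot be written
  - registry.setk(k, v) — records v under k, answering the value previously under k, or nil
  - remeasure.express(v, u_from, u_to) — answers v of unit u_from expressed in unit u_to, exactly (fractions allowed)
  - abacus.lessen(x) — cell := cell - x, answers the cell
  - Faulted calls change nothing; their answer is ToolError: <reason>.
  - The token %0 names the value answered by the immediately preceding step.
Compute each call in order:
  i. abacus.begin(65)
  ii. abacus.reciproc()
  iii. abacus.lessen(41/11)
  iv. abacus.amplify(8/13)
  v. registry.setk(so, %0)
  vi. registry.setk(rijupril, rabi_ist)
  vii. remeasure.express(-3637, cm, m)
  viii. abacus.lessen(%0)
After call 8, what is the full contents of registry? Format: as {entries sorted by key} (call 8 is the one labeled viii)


Answer: {rijupril=rabi_ist, so=-21232/9295}

Derivation:
% begin 65
  65
% reciproc
  1/65
% lessen 41/11
  -2654/715
% amplify 8/13
  -21232/9295
% setk so %0
  nil
% setk rijupril rabi_ist
  nil
% express -3637 cm m
  -3637/100
% lessen %0
  6336543/185900


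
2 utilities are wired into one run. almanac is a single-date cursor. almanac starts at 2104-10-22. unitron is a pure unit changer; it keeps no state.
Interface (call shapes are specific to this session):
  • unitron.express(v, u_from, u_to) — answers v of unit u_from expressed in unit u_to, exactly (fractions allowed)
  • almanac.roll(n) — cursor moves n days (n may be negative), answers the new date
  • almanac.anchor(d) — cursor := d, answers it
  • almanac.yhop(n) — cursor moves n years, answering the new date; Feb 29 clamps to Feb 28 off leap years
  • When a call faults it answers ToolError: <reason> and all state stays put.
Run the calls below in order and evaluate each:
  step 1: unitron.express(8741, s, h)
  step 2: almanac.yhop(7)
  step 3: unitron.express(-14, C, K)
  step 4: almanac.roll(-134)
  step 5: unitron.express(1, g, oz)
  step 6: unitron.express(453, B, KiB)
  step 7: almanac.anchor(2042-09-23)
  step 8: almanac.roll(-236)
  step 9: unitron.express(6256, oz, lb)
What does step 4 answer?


CALL unitron.express[v→8741; u_from→s; u_to→h]
RET  8741/3600
CALL almanac.yhop[n→7]
RET  2111-10-22
CALL unitron.express[v→-14; u_from→C; u_to→K]
RET  5183/20
CALL almanac.roll[n→-134]
RET  2111-06-10
CALL unitron.express[v→1; u_from→g; u_to→oz]
RET  1600000/45359237
CALL unitron.express[v→453; u_from→B; u_to→KiB]
RET  453/1024
CALL almanac.anchor[d→2042-09-23]
RET  2042-09-23
CALL almanac.roll[n→-236]
RET  2042-01-30
CALL unitron.express[v→6256; u_from→oz; u_to→lb]
RET  391

Answer: 2111-06-10


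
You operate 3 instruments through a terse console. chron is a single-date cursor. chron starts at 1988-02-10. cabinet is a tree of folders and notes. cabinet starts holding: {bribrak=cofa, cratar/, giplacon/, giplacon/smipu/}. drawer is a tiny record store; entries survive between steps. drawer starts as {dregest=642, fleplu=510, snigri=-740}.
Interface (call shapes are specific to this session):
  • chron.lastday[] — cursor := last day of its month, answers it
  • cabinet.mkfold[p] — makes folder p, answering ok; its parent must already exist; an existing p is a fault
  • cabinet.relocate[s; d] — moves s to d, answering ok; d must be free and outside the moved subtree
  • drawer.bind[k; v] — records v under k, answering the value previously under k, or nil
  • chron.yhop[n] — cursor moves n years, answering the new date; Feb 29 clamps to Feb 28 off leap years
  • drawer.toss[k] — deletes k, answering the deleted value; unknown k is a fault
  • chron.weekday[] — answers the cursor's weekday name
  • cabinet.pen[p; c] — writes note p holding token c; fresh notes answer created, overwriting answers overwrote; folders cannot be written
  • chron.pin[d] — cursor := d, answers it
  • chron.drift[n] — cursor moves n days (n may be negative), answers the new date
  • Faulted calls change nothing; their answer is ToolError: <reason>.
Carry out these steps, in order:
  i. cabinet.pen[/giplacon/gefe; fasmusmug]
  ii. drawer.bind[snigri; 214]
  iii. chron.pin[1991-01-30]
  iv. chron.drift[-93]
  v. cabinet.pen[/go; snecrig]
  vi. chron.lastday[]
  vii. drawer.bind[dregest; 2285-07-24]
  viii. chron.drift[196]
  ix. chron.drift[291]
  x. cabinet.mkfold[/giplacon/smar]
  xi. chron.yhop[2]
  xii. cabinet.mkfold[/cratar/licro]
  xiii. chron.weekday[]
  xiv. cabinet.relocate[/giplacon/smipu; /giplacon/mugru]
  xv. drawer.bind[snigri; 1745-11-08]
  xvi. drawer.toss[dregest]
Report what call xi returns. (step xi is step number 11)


Answer: 1994-03-01

Derivation:
// 1. cabinet.pen(p=/giplacon/gefe, c=fasmusmug) == created
// 2. drawer.bind(k=snigri, v=214) == -740
// 3. chron.pin(d=1991-01-30) == 1991-01-30
// 4. chron.drift(n=-93) == 1990-10-29
// 5. cabinet.pen(p=/go, c=snecrig) == created
// 6. chron.lastday() == 1990-10-31
// 7. drawer.bind(k=dregest, v=2285-07-24) == 642
// 8. chron.drift(n=196) == 1991-05-15
// 9. chron.drift(n=291) == 1992-03-01
// 10. cabinet.mkfold(p=/giplacon/smar) == ok
// 11. chron.yhop(n=2) == 1994-03-01
// 12. cabinet.mkfold(p=/cratar/licro) == ok
// 13. chron.weekday() == Tuesday
// 14. cabinet.relocate(s=/giplacon/smipu, d=/giplacon/mugru) == ok
// 15. drawer.bind(k=snigri, v=1745-11-08) == 214
// 16. drawer.toss(k=dregest) == 2285-07-24


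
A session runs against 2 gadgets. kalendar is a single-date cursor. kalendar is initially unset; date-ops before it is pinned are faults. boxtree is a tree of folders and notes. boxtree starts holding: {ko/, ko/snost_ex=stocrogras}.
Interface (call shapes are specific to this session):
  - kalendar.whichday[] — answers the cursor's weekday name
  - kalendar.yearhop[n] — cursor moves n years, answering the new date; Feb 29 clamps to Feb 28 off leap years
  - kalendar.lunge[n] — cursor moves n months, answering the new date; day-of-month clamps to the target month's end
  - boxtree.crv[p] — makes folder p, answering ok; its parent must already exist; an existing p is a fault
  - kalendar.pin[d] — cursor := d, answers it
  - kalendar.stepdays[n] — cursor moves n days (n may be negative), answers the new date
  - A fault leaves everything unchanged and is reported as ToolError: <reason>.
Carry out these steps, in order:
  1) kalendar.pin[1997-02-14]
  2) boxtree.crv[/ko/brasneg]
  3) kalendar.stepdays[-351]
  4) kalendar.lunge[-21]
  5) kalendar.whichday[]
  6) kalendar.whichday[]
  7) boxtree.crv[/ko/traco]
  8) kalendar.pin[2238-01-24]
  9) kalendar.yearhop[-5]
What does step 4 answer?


Answer: 1994-05-29

Derivation:
# 1. kalendar.pin(d→1997-02-14) => 1997-02-14
# 2. boxtree.crv(p→/ko/brasneg) => ok
# 3. kalendar.stepdays(n→-351) => 1996-02-29
# 4. kalendar.lunge(n→-21) => 1994-05-29
# 5. kalendar.whichday() => Sunday
# 6. kalendar.whichday() => Sunday
# 7. boxtree.crv(p→/ko/traco) => ok
# 8. kalendar.pin(d→2238-01-24) => 2238-01-24
# 9. kalendar.yearhop(n→-5) => 2233-01-24
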